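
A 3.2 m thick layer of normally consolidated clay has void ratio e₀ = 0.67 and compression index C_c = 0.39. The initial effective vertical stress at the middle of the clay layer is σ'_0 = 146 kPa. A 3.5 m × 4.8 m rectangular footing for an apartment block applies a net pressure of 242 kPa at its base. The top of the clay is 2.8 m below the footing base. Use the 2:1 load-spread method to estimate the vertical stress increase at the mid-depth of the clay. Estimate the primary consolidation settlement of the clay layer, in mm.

S_c ≈ 105 mm

Mid-depth of clay below the footing base: z = 2.8 + 3.2/2 = 4.4 m.
Stress increase at mid-clay by the 2:1 spreading method:
Δσ = qBL/((B+z)(L+z)) = 242×3.5×4.8/((3.5+4.4)(4.8+4.4)) = 55.938 kPa
Final effective stress: σ'_f = σ'_0 + Δσ = 146 + 55.938 = 201.94 kPa.
Normally consolidated clay, so the full stress increment lies on the virgin compression line:
S_c = C_c·H/(1+e₀)·log₁₀(σ'_f/σ'_0) = 0.39×3.2/(1+0.67)×log₁₀(201.94/146)
    = 0.74731 × 0.14087 = 0.1053 m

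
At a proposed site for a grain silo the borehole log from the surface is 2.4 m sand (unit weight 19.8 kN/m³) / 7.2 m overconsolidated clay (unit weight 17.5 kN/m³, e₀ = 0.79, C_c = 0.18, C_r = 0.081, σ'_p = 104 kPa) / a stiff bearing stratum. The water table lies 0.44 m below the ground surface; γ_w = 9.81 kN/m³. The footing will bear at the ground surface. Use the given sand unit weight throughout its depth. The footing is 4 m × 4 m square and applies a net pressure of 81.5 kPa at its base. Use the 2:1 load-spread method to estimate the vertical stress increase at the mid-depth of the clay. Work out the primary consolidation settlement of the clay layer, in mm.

Mid-depth of clay below the ground surface: z = 2.4 + 7.2/2 = 6 m.
Total vertical stress at mid-clay: σ_v = 19.8×2.4 + 17.5×3.6 = 110.52 kPa.
Pore pressure: u = 9.81×(6 − 0.44) = 54.544 kPa.
Initial effective stress: σ'_0 = σ_v − u = 110.52 − 54.544 = 55.976 kPa.
Stress increase at mid-clay by the 2:1 spreading method:
Δσ = qBL/((B+z)(L+z)) = 81.5×4×4/((4+6)(4+6)) = 13.04 kPa
Final effective stress: σ'_f = 55.976 + 13.04 = 69.016 kPa.
σ'_f = 69.016 ≤ σ'_p = 104 kPa, so the clay remains overconsolidated and only the recompression index applies:
S_c = C_r·H/(1+e₀)·log₁₀(σ'_f/σ'_0) = 0.081×7.2/1.79×log₁₀(69.016/55.976)
    = 0.32581 × 0.090948 = 0.02963 m

S_c ≈ 29.6 mm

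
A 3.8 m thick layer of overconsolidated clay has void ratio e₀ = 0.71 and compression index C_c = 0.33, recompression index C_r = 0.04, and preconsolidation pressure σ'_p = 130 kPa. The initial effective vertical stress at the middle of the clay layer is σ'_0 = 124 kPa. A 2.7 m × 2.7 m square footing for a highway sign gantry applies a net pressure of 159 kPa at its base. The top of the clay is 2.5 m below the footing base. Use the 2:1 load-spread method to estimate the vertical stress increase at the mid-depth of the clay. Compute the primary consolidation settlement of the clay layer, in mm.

S_c ≈ 40.9 mm

Mid-depth of clay below the footing base: z = 2.5 + 3.8/2 = 4.4 m.
Stress increase at mid-clay by the 2:1 spreading method:
Δσ = qBL/((B+z)(L+z)) = 159×2.7×2.7/((2.7+4.4)(2.7+4.4)) = 22.994 kPa
Final effective stress: σ'_f = 124 + 22.994 = 146.99 kPa.
σ'_f = 146.99 > σ'_p = 130 kPa, so the stress path crosses the preconsolidation pressure — recompression up to σ'_p, then virgin compression beyond:
S_c = H/(1+e₀)·[C_r·log₁₀(σ'_p/σ'_0) + C_c·log₁₀(σ'_f/σ'_p)]
    = 3.8/1.71 × [0.04×log₁₀(130/124) + 0.33×log₁₀(146.99/130)]
    = 2.2222 × [0.00082087 + 0.017604] = 0.04094 m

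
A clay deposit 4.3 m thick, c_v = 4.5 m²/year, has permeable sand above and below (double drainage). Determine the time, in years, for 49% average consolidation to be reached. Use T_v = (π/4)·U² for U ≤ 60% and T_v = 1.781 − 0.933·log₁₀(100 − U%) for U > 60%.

Drainage path length: H_d = H/2 = 2.15 m (double drainage).
U ≤ 60%: T_v = (π/4)·U² = (π/4)×0.49² = 0.18857.
t = T_v·H_d²/c_v = 0.18857×2.15²/4.5 = 0.1937 years.

t ≈ 0.194 years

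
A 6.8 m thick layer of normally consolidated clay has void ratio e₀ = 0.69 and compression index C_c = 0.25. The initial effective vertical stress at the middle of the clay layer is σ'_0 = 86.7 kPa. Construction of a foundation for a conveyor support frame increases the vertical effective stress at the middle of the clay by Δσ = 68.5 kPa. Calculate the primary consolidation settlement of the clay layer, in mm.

Final effective stress: σ'_f = σ'_0 + Δσ = 86.7 + 68.5 = 155.2 kPa.
Normally consolidated clay, so the full stress increment lies on the virgin compression line:
S_c = C_c·H/(1+e₀)·log₁₀(σ'_f/σ'_0) = 0.25×6.8/(1+0.69)×log₁₀(155.2/86.7)
    = 1.0059 × 0.25287 = 0.2544 m

S_c ≈ 254 mm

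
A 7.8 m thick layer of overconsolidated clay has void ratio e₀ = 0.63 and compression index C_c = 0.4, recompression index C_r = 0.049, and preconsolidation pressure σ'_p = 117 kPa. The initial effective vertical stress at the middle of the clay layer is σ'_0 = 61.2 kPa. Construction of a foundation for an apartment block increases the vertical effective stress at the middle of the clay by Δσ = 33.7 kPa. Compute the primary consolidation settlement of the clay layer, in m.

S_c ≈ 0.0447 m

Final effective stress: σ'_f = 61.2 + 33.7 = 94.9 kPa.
σ'_f = 94.9 ≤ σ'_p = 117 kPa, so the clay remains overconsolidated and only the recompression index applies:
S_c = C_r·H/(1+e₀)·log₁₀(σ'_f/σ'_0) = 0.049×7.8/1.63×log₁₀(94.9/61.2)
    = 0.23448 × 0.19051 = 0.04467 m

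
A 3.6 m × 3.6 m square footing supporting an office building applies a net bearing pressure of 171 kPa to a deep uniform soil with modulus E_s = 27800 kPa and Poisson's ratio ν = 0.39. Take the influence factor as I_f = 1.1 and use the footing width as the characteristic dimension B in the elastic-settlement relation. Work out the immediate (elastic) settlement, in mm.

S_e ≈ 20.7 mm

Immediate (elastic) settlement: S_e = q·B·(1−ν²)/E_s · I_f.
S_e = 171 × 3.6 × (1 − 0.39²) / 27800 × 1.1
    = 171 × 3.6 × 0.8479 / 27800 × 1.1
    = 0.02065 m = 20.65 mm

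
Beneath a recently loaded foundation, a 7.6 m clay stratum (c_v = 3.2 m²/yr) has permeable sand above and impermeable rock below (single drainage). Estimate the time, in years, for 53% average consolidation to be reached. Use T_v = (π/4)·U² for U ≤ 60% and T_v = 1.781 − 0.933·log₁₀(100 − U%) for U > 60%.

t ≈ 3.98 years

Drainage path length: H_d = H = 7.6 m (single drainage).
U ≤ 60%: T_v = (π/4)·U² = (π/4)×0.53² = 0.22062.
t = T_v·H_d²/c_v = 0.22062×7.6²/3.2 = 3.982 years.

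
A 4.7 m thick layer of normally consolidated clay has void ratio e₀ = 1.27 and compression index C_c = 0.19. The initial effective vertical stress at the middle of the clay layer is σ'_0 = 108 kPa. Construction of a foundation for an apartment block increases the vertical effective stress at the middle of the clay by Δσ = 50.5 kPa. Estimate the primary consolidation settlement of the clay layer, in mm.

S_c ≈ 65.5 mm

Final effective stress: σ'_f = σ'_0 + Δσ = 108 + 50.5 = 158.5 kPa.
Normally consolidated clay, so the full stress increment lies on the virgin compression line:
S_c = C_c·H/(1+e₀)·log₁₀(σ'_f/σ'_0) = 0.19×4.7/(1+1.27)×log₁₀(158.5/108)
    = 0.39339 × 0.16661 = 0.06554 m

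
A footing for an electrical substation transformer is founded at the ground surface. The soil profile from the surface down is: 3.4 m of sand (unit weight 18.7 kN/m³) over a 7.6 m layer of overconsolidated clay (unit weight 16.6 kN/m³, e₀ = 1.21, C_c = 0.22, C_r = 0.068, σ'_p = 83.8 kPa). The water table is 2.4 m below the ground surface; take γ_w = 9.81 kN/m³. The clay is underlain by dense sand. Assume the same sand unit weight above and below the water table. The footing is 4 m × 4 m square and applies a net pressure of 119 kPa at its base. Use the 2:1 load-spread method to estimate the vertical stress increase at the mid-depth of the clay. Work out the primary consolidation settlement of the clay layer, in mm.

S_c ≈ 45.6 mm

Mid-depth of clay below the ground surface: z = 3.4 + 7.6/2 = 7.2 m.
Total vertical stress at mid-clay: σ_v = 18.7×3.4 + 16.6×3.8 = 126.66 kPa.
Pore pressure: u = 9.81×(7.2 − 2.4) = 47.088 kPa.
Initial effective stress: σ'_0 = σ_v − u = 126.66 − 47.088 = 79.572 kPa.
Stress increase at mid-clay by the 2:1 spreading method:
Δσ = qBL/((B+z)(L+z)) = 119×4×4/((4+7.2)(4+7.2)) = 15.179 kPa
Final effective stress: σ'_f = 79.572 + 15.179 = 94.751 kPa.
σ'_f = 94.751 > σ'_p = 83.8 kPa, so the stress path crosses the preconsolidation pressure — recompression up to σ'_p, then virgin compression beyond:
S_c = H/(1+e₀)·[C_r·log₁₀(σ'_p/σ'_0) + C_c·log₁₀(σ'_f/σ'_p)]
    = 7.6/2.21 × [0.068×log₁₀(83.8/79.572) + 0.22×log₁₀(94.751/83.8)]
    = 3.4389 × [0.0015289 + 0.011735] = 0.04561 m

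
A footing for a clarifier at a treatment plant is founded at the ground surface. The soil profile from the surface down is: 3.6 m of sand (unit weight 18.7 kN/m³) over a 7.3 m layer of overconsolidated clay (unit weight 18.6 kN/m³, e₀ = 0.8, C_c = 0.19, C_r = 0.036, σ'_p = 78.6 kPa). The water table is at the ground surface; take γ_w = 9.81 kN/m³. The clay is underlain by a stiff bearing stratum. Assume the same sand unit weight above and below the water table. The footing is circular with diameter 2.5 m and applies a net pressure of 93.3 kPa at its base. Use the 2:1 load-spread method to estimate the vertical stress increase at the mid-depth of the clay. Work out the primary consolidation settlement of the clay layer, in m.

Mid-depth of clay below the ground surface: z = 3.6 + 7.3/2 = 7.25 m.
Total vertical stress at mid-clay: σ_v = 18.7×3.6 + 18.6×3.65 = 135.21 kPa.
Pore pressure: u = 9.81×(7.25 − 0) = 71.123 kPa.
Initial effective stress: σ'_0 = σ_v − u = 135.21 − 71.123 = 64.087 kPa.
Stress increase at mid-clay by the 2:1 spreading method:
Δσ ≈ qD²/(D+z)² = 93.3×2.5²/(2.5+7.25)² = 6.1341 kPa
Final effective stress: σ'_f = 64.087 + 6.1341 = 70.221 kPa.
σ'_f = 70.221 ≤ σ'_p = 78.6 kPa, so the clay remains overconsolidated and only the recompression index applies:
S_c = C_r·H/(1+e₀)·log₁₀(σ'_f/σ'_0) = 0.036×7.3/1.8×log₁₀(70.221/64.087)
    = 0.146 × 0.039697 = 0.005796 m

S_c ≈ 0.0058 m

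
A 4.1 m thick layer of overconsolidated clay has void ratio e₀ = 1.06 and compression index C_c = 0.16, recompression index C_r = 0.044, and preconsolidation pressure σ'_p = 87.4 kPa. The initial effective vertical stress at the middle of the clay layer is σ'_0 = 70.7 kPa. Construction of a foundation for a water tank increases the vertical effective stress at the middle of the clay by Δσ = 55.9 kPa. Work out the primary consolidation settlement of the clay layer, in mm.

S_c ≈ 59.3 mm

Final effective stress: σ'_f = 70.7 + 55.9 = 126.6 kPa.
σ'_f = 126.6 > σ'_p = 87.4 kPa, so the stress path crosses the preconsolidation pressure — recompression up to σ'_p, then virgin compression beyond:
S_c = H/(1+e₀)·[C_r·log₁₀(σ'_p/σ'_0) + C_c·log₁₀(σ'_f/σ'_p)]
    = 4.1/2.06 × [0.044×log₁₀(87.4/70.7) + 0.16×log₁₀(126.6/87.4)]
    = 1.9903 × [0.004052 + 0.025748] = 0.05931 m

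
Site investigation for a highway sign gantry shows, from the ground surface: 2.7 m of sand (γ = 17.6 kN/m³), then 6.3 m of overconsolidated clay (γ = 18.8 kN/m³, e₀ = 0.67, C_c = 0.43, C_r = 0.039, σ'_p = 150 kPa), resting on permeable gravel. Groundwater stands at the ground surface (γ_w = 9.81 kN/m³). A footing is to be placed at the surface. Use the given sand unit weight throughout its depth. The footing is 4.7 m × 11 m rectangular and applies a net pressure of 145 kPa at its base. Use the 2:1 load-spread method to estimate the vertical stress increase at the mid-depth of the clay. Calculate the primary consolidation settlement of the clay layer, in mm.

S_c ≈ 39.5 mm

Mid-depth of clay below the ground surface: z = 2.7 + 6.3/2 = 5.85 m.
Total vertical stress at mid-clay: σ_v = 17.6×2.7 + 18.8×3.15 = 106.74 kPa.
Pore pressure: u = 9.81×(5.85 − 0) = 57.389 kPa.
Initial effective stress: σ'_0 = σ_v − u = 106.74 − 57.389 = 49.351 kPa.
Stress increase at mid-clay by the 2:1 spreading method:
Δσ = qBL/((B+z)(L+z)) = 145×4.7×11/((4.7+5.85)(11+5.85)) = 42.17 kPa
Final effective stress: σ'_f = 49.351 + 42.17 = 91.521 kPa.
σ'_f = 91.521 ≤ σ'_p = 150 kPa, so the clay remains overconsolidated and only the recompression index applies:
S_c = C_r·H/(1+e₀)·log₁₀(σ'_f/σ'_0) = 0.039×6.3/1.67×log₁₀(91.521/49.351)
    = 0.14713 × 0.26822 = 0.03946 m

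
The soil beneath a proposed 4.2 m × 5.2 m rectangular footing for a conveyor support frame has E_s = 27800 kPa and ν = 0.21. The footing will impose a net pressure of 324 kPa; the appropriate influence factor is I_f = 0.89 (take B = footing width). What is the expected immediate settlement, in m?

S_e ≈ 0.0416 m

Immediate (elastic) settlement: S_e = q·B·(1−ν²)/E_s · I_f.
S_e = 324 × 4.2 × (1 − 0.21²) / 27800 × 0.89
    = 324 × 4.2 × 0.9559 / 27800 × 0.89
    = 0.04164 m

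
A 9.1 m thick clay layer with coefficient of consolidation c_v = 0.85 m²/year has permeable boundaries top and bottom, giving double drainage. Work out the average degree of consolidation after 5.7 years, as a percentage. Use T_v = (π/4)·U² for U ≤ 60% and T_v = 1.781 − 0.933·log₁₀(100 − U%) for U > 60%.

Drainage path length: H_d = H/2 = 4.55 m (double drainage).
T_v = c_v·t/H_d² = 0.85×5.7/4.55² = 0.23403.
T_v = 0.23403 corresponds to the U ≤ 60% branch:
U = √(4T_v/π) = 0.5459

U ≈ 54.6 %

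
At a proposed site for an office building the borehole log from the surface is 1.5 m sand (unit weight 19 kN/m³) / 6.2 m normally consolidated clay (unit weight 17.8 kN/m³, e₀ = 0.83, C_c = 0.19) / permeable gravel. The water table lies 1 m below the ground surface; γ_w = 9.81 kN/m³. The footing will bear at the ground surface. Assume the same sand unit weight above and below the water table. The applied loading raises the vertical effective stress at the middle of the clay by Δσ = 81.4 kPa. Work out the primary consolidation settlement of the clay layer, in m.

Mid-depth of clay below the ground surface: z = 1.5 + 6.2/2 = 4.6 m.
Total vertical stress at mid-clay: σ_v = 19×1.5 + 17.8×3.1 = 83.68 kPa.
Pore pressure: u = 9.81×(4.6 − 1) = 35.316 kPa.
Initial effective stress: σ'_0 = σ_v − u = 83.68 − 35.316 = 48.364 kPa.
Final effective stress: σ'_f = σ'_0 + Δσ = 48.364 + 81.4 = 129.76 kPa.
Normally consolidated clay, so the full stress increment lies on the virgin compression line:
S_c = C_c·H/(1+e₀)·log₁₀(σ'_f/σ'_0) = 0.19×6.2/(1+0.83)×log₁₀(129.76/48.364)
    = 0.64372 × 0.42862 = 0.2759 m

S_c ≈ 0.276 m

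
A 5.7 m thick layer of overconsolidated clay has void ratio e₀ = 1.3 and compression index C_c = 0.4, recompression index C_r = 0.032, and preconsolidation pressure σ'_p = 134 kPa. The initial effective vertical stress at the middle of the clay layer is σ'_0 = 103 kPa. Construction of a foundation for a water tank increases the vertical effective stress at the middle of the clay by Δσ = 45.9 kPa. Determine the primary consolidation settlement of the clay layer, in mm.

S_c ≈ 54.5 mm

Final effective stress: σ'_f = 103 + 45.9 = 148.9 kPa.
σ'_f = 148.9 > σ'_p = 134 kPa, so the stress path crosses the preconsolidation pressure — recompression up to σ'_p, then virgin compression beyond:
S_c = H/(1+e₀)·[C_r·log₁₀(σ'_p/σ'_0) + C_c·log₁₀(σ'_f/σ'_p)]
    = 5.7/2.3 × [0.032×log₁₀(134/103) + 0.4×log₁₀(148.9/134)]
    = 2.4783 × [0.0036566 + 0.018316] = 0.05445 m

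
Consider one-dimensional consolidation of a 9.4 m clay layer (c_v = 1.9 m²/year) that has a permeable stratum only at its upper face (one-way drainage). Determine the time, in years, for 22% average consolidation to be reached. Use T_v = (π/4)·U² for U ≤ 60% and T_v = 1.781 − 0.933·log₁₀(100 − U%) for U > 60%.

t ≈ 1.77 years

Drainage path length: H_d = H = 9.4 m (single drainage).
U ≤ 60%: T_v = (π/4)·U² = (π/4)×0.22² = 0.038013.
t = T_v·H_d²/c_v = 0.038013×9.4²/1.9 = 1.768 years.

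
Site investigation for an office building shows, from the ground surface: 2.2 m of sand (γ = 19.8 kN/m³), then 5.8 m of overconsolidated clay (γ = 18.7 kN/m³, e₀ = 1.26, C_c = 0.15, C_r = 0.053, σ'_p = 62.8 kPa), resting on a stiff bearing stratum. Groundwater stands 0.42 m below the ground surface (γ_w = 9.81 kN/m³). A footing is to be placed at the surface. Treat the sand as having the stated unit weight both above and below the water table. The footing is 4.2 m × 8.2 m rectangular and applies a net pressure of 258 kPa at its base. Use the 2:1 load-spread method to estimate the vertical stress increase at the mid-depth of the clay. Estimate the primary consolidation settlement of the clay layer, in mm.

S_c ≈ 125 mm

Mid-depth of clay below the ground surface: z = 2.2 + 5.8/2 = 5.1 m.
Total vertical stress at mid-clay: σ_v = 19.8×2.2 + 18.7×2.9 = 97.79 kPa.
Pore pressure: u = 9.81×(5.1 − 0.42) = 45.911 kPa.
Initial effective stress: σ'_0 = σ_v − u = 97.79 − 45.911 = 51.879 kPa.
Stress increase at mid-clay by the 2:1 spreading method:
Δσ = qBL/((B+z)(L+z)) = 258×4.2×8.2/((4.2+5.1)(8.2+5.1)) = 71.837 kPa
Final effective stress: σ'_f = 51.879 + 71.837 = 123.72 kPa.
σ'_f = 123.72 > σ'_p = 62.8 kPa, so the stress path crosses the preconsolidation pressure — recompression up to σ'_p, then virgin compression beyond:
S_c = H/(1+e₀)·[C_r·log₁₀(σ'_p/σ'_0) + C_c·log₁₀(σ'_f/σ'_p)]
    = 5.8/2.26 × [0.053×log₁₀(62.8/51.879) + 0.15×log₁₀(123.72/62.8)]
    = 2.5664 × [0.0043973 + 0.044172] = 0.1246 m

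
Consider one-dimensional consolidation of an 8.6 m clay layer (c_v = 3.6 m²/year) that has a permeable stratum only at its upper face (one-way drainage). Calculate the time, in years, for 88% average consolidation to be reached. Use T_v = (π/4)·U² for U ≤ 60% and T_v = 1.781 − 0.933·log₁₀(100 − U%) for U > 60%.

t ≈ 15.9 years

Drainage path length: H_d = H = 8.6 m (single drainage).
U > 60%: T_v = 1.781 − 0.933·log₁₀(100 − 88) = 0.77412.
t = T_v·H_d²/c_v = 0.77412×8.6²/3.6 = 15.9 years.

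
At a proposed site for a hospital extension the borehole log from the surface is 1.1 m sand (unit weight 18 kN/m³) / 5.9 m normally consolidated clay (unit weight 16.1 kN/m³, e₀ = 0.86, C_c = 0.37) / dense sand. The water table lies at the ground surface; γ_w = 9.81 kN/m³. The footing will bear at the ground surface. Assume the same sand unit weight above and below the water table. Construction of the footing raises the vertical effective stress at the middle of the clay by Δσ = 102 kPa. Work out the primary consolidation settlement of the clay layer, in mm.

S_c ≈ 789 mm

Mid-depth of clay below the ground surface: z = 1.1 + 5.9/2 = 4.05 m.
Total vertical stress at mid-clay: σ_v = 18×1.1 + 16.1×2.95 = 67.295 kPa.
Pore pressure: u = 9.81×(4.05 − 0) = 39.73 kPa.
Initial effective stress: σ'_0 = σ_v − u = 67.295 − 39.73 = 27.565 kPa.
Final effective stress: σ'_f = σ'_0 + Δσ = 27.565 + 102 = 129.56 kPa.
Normally consolidated clay, so the full stress increment lies on the virgin compression line:
S_c = C_c·H/(1+e₀)·log₁₀(σ'_f/σ'_0) = 0.37×5.9/(1+0.86)×log₁₀(129.56/27.565)
    = 1.1737 × 0.67211 = 0.7889 m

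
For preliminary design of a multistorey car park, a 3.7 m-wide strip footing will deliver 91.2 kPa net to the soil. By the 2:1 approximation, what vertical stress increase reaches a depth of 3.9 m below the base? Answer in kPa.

By the 2:1 method the load spreads at 1 horizontal : 2 vertical, so at depth z the loaded area has grown by z in each plan dimension:
Δσ = qB/(B+z) = 91.2×3.7/(3.7+3.9) = 44.4 kPa

Δσ_z ≈ 44.4 kPa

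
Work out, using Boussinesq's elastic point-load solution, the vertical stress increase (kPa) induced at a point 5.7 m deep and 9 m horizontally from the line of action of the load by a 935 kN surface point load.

Δσ_z ≈ 0.603 kPa

Boussinesq vertical stress below a point load on an elastic half-space:
Δσ_z = 3P/(2πz²) · [1 + (r/z)²]^(−5/2)
r/z = 9/5.7 = 1.5789; [1+(r/z)²]^(−5/2) = 0.043851.
Δσ_z = 3×935/(2π×5.7²) × 0.043851 = 13.741 × 0.043851 = 0.6026 kPa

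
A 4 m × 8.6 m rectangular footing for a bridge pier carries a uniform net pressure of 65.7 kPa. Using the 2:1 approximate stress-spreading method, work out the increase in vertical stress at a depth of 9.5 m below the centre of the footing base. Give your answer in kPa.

Δσ_z ≈ 9.25 kPa

By the 2:1 method the load spreads at 1 horizontal : 2 vertical, so at depth z the loaded area has grown by z in each plan dimension:
Δσ = qBL/((B+z)(L+z)) = 65.7×4×8.6/((4+9.5)(8.6+9.5)) = 9.2494 kPa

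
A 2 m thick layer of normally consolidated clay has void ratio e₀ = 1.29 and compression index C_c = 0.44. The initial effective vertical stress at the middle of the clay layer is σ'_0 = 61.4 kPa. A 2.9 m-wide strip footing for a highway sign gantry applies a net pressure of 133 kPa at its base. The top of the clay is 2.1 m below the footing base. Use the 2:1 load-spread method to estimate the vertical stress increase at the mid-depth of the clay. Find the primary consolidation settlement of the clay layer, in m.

S_c ≈ 0.12 m

Mid-depth of clay below the footing base: z = 2.1 + 2/2 = 3.1 m.
Stress increase at mid-clay by the 2:1 spreading method:
Δσ = qB/(B+z) = 133×2.9/(2.9+3.1) = 64.283 kPa
Final effective stress: σ'_f = σ'_0 + Δσ = 61.4 + 64.283 = 125.68 kPa.
Normally consolidated clay, so the full stress increment lies on the virgin compression line:
S_c = C_c·H/(1+e₀)·log₁₀(σ'_f/σ'_0) = 0.44×2/(1+1.29)×log₁₀(125.68/61.4)
    = 0.38428 × 0.3111 = 0.1195 m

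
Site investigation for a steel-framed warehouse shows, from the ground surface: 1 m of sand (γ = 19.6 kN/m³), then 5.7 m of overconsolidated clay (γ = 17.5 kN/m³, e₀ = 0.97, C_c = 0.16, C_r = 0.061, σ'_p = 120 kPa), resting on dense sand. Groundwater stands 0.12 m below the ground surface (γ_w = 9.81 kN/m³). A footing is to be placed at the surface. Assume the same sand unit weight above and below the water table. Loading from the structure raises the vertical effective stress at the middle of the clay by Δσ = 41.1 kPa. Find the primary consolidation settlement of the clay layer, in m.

S_c ≈ 0.0622 m

Mid-depth of clay below the ground surface: z = 1 + 5.7/2 = 3.85 m.
Total vertical stress at mid-clay: σ_v = 19.6×1 + 17.5×2.85 = 69.475 kPa.
Pore pressure: u = 9.81×(3.85 − 0.12) = 36.591 kPa.
Initial effective stress: σ'_0 = σ_v − u = 69.475 − 36.591 = 32.884 kPa.
Final effective stress: σ'_f = 32.884 + 41.1 = 73.984 kPa.
σ'_f = 73.984 ≤ σ'_p = 120 kPa, so the clay remains overconsolidated and only the recompression index applies:
S_c = C_r·H/(1+e₀)·log₁₀(σ'_f/σ'_0) = 0.061×5.7/1.97×log₁₀(73.984/32.884)
    = 0.1765 × 0.35215 = 0.06215 m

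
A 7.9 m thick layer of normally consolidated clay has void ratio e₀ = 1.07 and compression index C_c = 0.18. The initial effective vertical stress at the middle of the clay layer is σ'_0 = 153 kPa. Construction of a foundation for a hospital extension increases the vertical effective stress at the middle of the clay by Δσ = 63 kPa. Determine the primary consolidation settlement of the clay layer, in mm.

S_c ≈ 103 mm

Final effective stress: σ'_f = σ'_0 + Δσ = 153 + 63 = 216 kPa.
Normally consolidated clay, so the full stress increment lies on the virgin compression line:
S_c = C_c·H/(1+e₀)·log₁₀(σ'_f/σ'_0) = 0.18×7.9/(1+1.07)×log₁₀(216/153)
    = 0.68696 × 0.14976 = 0.1029 m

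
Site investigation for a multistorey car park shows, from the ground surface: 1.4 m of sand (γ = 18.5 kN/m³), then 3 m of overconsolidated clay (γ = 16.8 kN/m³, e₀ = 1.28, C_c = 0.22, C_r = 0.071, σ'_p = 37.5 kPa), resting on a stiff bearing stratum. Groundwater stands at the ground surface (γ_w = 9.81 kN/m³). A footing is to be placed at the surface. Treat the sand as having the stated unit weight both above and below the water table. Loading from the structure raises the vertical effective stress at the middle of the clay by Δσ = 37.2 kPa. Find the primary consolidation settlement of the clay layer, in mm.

Mid-depth of clay below the ground surface: z = 1.4 + 3/2 = 2.9 m.
Total vertical stress at mid-clay: σ_v = 18.5×1.4 + 16.8×1.5 = 51.1 kPa.
Pore pressure: u = 9.81×(2.9 − 0) = 28.449 kPa.
Initial effective stress: σ'_0 = σ_v − u = 51.1 − 28.449 = 22.651 kPa.
Final effective stress: σ'_f = 22.651 + 37.2 = 59.851 kPa.
σ'_f = 59.851 > σ'_p = 37.5 kPa, so the stress path crosses the preconsolidation pressure — recompression up to σ'_p, then virgin compression beyond:
S_c = H/(1+e₀)·[C_r·log₁₀(σ'_p/σ'_0) + C_c·log₁₀(σ'_f/σ'_p)]
    = 3/2.28 × [0.071×log₁₀(37.5/22.651) + 0.22×log₁₀(59.851/37.5)]
    = 1.3158 × [0.015545 + 0.044669] = 0.07923 m

S_c ≈ 79.2 mm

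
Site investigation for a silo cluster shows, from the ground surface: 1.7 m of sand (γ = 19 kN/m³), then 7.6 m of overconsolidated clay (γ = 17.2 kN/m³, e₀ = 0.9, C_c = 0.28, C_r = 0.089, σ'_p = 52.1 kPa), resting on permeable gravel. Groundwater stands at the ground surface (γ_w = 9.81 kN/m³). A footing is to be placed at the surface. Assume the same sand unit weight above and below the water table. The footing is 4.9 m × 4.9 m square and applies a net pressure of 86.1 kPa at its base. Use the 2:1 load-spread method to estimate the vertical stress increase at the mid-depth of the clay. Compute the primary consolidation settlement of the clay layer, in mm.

S_c ≈ 118 mm

Mid-depth of clay below the ground surface: z = 1.7 + 7.6/2 = 5.5 m.
Total vertical stress at mid-clay: σ_v = 19×1.7 + 17.2×3.8 = 97.66 kPa.
Pore pressure: u = 9.81×(5.5 − 0) = 53.955 kPa.
Initial effective stress: σ'_0 = σ_v − u = 97.66 − 53.955 = 43.705 kPa.
Stress increase at mid-clay by the 2:1 spreading method:
Δσ = qBL/((B+z)(L+z)) = 86.1×4.9×4.9/((4.9+5.5)(4.9+5.5)) = 19.113 kPa
Final effective stress: σ'_f = 43.705 + 19.113 = 62.818 kPa.
σ'_f = 62.818 > σ'_p = 52.1 kPa, so the stress path crosses the preconsolidation pressure — recompression up to σ'_p, then virgin compression beyond:
S_c = H/(1+e₀)·[C_r·log₁₀(σ'_p/σ'_0) + C_c·log₁₀(σ'_f/σ'_p)]
    = 7.6/1.9 × [0.089×log₁₀(52.1/43.705) + 0.28×log₁₀(62.818/52.1)]
    = 4 × [0.0067913 + 0.022749] = 0.1182 m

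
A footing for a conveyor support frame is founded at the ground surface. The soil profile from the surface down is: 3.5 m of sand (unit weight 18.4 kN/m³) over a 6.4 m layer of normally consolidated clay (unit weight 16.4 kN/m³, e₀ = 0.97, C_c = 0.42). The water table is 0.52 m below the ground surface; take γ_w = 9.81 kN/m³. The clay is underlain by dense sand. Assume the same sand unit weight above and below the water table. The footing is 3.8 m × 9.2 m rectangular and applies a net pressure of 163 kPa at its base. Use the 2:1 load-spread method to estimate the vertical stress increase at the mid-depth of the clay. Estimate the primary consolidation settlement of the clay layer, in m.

Mid-depth of clay below the ground surface: z = 3.5 + 6.4/2 = 6.7 m.
Total vertical stress at mid-clay: σ_v = 18.4×3.5 + 16.4×3.2 = 116.88 kPa.
Pore pressure: u = 9.81×(6.7 − 0.52) = 60.626 kPa.
Initial effective stress: σ'_0 = σ_v − u = 116.88 − 60.626 = 56.254 kPa.
Stress increase at mid-clay by the 2:1 spreading method:
Δσ = qBL/((B+z)(L+z)) = 163×3.8×9.2/((3.8+6.7)(9.2+6.7)) = 34.133 kPa
Final effective stress: σ'_f = σ'_0 + Δσ = 56.254 + 34.133 = 90.387 kPa.
Normally consolidated clay, so the full stress increment lies on the virgin compression line:
S_c = C_c·H/(1+e₀)·log₁₀(σ'_f/σ'_0) = 0.42×6.4/(1+0.97)×log₁₀(90.387/56.254)
    = 1.3645 × 0.20595 = 0.281 m

S_c ≈ 0.281 m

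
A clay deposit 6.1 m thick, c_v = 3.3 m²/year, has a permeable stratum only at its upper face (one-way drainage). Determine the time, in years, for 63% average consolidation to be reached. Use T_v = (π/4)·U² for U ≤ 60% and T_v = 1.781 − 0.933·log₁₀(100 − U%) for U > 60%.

t ≈ 3.58 years

Drainage path length: H_d = H = 6.1 m (single drainage).
U > 60%: T_v = 1.781 − 0.933·log₁₀(100 − 63) = 0.31787.
t = T_v·H_d²/c_v = 0.31787×6.1²/3.3 = 3.584 years.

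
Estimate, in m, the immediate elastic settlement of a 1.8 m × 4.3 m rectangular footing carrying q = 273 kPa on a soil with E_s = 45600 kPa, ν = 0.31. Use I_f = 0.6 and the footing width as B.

Immediate (elastic) settlement: S_e = q·B·(1−ν²)/E_s · I_f.
S_e = 273 × 1.8 × (1 − 0.31²) / 45600 × 0.6
    = 273 × 1.8 × 0.9039 / 45600 × 0.6
    = 0.005844 m

S_e ≈ 0.00584 m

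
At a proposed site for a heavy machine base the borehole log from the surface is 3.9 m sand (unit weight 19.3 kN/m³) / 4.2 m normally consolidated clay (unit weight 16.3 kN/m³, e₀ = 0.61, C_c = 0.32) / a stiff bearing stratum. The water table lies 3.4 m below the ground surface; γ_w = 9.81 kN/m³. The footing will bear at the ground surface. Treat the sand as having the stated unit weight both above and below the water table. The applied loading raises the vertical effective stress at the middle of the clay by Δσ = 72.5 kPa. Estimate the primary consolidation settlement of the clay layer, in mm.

S_c ≈ 226 mm

Mid-depth of clay below the ground surface: z = 3.9 + 4.2/2 = 6 m.
Total vertical stress at mid-clay: σ_v = 19.3×3.9 + 16.3×2.1 = 109.5 kPa.
Pore pressure: u = 9.81×(6 − 3.4) = 25.506 kPa.
Initial effective stress: σ'_0 = σ_v − u = 109.5 − 25.506 = 83.994 kPa.
Final effective stress: σ'_f = σ'_0 + Δσ = 83.994 + 72.5 = 156.49 kPa.
Normally consolidated clay, so the full stress increment lies on the virgin compression line:
S_c = C_c·H/(1+e₀)·log₁₀(σ'_f/σ'_0) = 0.32×4.2/(1+0.61)×log₁₀(156.49/83.994)
    = 0.83478 × 0.27024 = 0.2256 m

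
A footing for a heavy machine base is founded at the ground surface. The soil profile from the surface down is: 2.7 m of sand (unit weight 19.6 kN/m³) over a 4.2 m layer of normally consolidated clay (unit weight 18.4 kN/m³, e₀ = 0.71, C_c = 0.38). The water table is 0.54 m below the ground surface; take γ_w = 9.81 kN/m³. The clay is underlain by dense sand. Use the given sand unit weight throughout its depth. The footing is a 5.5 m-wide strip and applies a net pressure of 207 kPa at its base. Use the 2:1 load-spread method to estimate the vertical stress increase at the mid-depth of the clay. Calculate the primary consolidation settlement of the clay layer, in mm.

Mid-depth of clay below the ground surface: z = 2.7 + 4.2/2 = 4.8 m.
Total vertical stress at mid-clay: σ_v = 19.6×2.7 + 18.4×2.1 = 91.56 kPa.
Pore pressure: u = 9.81×(4.8 − 0.54) = 41.791 kPa.
Initial effective stress: σ'_0 = σ_v − u = 91.56 − 41.791 = 49.769 kPa.
Stress increase at mid-clay by the 2:1 spreading method:
Δσ = qB/(B+z) = 207×5.5/(5.5+4.8) = 110.53 kPa
Final effective stress: σ'_f = σ'_0 + Δσ = 49.769 + 110.53 = 160.3 kPa.
Normally consolidated clay, so the full stress increment lies on the virgin compression line:
S_c = C_c·H/(1+e₀)·log₁₀(σ'_f/σ'_0) = 0.38×4.2/(1+0.71)×log₁₀(160.3/49.769)
    = 0.93333 × 0.50797 = 0.4741 m

S_c ≈ 474 mm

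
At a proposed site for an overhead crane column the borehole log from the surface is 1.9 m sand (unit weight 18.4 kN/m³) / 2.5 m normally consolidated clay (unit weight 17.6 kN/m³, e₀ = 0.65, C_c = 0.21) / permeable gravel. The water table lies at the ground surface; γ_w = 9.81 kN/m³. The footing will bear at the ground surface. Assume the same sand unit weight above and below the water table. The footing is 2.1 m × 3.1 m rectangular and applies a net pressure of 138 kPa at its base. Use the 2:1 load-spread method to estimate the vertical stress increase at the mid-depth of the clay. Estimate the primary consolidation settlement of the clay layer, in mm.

Mid-depth of clay below the ground surface: z = 1.9 + 2.5/2 = 3.15 m.
Total vertical stress at mid-clay: σ_v = 18.4×1.9 + 17.6×1.25 = 56.96 kPa.
Pore pressure: u = 9.81×(3.15 − 0) = 30.902 kPa.
Initial effective stress: σ'_0 = σ_v − u = 56.96 − 30.902 = 26.058 kPa.
Stress increase at mid-clay by the 2:1 spreading method:
Δσ = qBL/((B+z)(L+z)) = 138×2.1×3.1/((2.1+3.15)(3.1+3.15)) = 27.379 kPa
Final effective stress: σ'_f = σ'_0 + Δσ = 26.058 + 27.379 = 53.437 kPa.
Normally consolidated clay, so the full stress increment lies on the virgin compression line:
S_c = C_c·H/(1+e₀)·log₁₀(σ'_f/σ'_0) = 0.21×2.5/(1+0.65)×log₁₀(53.437/26.058)
    = 0.31818 × 0.3119 = 0.09924 m

S_c ≈ 99.2 mm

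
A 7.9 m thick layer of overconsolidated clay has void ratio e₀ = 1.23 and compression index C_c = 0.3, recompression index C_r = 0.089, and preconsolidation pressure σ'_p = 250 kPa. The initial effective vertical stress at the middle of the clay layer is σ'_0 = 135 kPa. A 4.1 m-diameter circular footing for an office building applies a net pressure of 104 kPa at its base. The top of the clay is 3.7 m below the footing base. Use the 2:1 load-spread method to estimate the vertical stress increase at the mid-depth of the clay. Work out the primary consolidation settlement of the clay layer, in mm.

S_c ≈ 12.3 mm

Mid-depth of clay below the footing base: z = 3.7 + 7.9/2 = 7.65 m.
Stress increase at mid-clay by the 2:1 spreading method:
Δσ ≈ qD²/(D+z)² = 104×4.1²/(4.1+7.65)² = 12.663 kPa
Final effective stress: σ'_f = 135 + 12.663 = 147.66 kPa.
σ'_f = 147.66 ≤ σ'_p = 250 kPa, so the clay remains overconsolidated and only the recompression index applies:
S_c = C_r·H/(1+e₀)·log₁₀(σ'_f/σ'_0) = 0.089×7.9/2.23×log₁₀(147.66/135)
    = 0.31529 × 0.038929 = 0.01227 m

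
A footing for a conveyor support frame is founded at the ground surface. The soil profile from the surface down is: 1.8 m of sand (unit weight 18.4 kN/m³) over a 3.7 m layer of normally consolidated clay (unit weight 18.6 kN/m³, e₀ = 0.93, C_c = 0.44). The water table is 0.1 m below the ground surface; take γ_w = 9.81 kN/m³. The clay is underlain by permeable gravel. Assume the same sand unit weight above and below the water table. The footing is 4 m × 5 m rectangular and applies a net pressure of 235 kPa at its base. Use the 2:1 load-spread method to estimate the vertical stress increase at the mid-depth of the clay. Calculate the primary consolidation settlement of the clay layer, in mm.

Mid-depth of clay below the ground surface: z = 1.8 + 3.7/2 = 3.65 m.
Total vertical stress at mid-clay: σ_v = 18.4×1.8 + 18.6×1.85 = 67.53 kPa.
Pore pressure: u = 9.81×(3.65 − 0.1) = 34.825 kPa.
Initial effective stress: σ'_0 = σ_v − u = 67.53 − 34.825 = 32.705 kPa.
Stress increase at mid-clay by the 2:1 spreading method:
Δσ = qBL/((B+z)(L+z)) = 235×4×5/((4+3.65)(5+3.65)) = 71.026 kPa
Final effective stress: σ'_f = σ'_0 + Δσ = 32.705 + 71.026 = 103.73 kPa.
Normally consolidated clay, so the full stress increment lies on the virgin compression line:
S_c = C_c·H/(1+e₀)·log₁₀(σ'_f/σ'_0) = 0.44×3.7/(1+0.93)×log₁₀(103.73/32.705)
    = 0.84352 × 0.50129 = 0.4228 m

S_c ≈ 423 mm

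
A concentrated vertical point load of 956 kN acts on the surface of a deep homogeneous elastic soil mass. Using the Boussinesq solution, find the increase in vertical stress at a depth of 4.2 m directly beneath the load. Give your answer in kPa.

Δσ_z ≈ 25.9 kPa

Boussinesq vertical stress below a point load on an elastic half-space:
Δσ_z = 3P/(2πz²) · [1 + (r/z)²]^(−5/2)
r/z = 0/4.2 = 0; [1+(r/z)²]^(−5/2) = 1.
Δσ_z = 3×956/(2π×4.2²) × 1 = 25.876 × 1 = 25.88 kPa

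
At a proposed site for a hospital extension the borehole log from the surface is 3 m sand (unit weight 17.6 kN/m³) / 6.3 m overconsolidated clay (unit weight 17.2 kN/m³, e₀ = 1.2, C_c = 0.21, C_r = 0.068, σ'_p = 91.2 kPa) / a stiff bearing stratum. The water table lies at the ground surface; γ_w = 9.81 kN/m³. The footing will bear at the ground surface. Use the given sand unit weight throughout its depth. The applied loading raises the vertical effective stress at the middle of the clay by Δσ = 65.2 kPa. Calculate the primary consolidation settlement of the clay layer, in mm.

Mid-depth of clay below the ground surface: z = 3 + 6.3/2 = 6.15 m.
Total vertical stress at mid-clay: σ_v = 17.6×3 + 17.2×3.15 = 106.98 kPa.
Pore pressure: u = 9.81×(6.15 − 0) = 60.332 kPa.
Initial effective stress: σ'_0 = σ_v − u = 106.98 − 60.332 = 46.648 kPa.
Final effective stress: σ'_f = 46.648 + 65.2 = 111.85 kPa.
σ'_f = 111.85 > σ'_p = 91.2 kPa, so the stress path crosses the preconsolidation pressure — recompression up to σ'_p, then virgin compression beyond:
S_c = H/(1+e₀)·[C_r·log₁₀(σ'_p/σ'_0) + C_c·log₁₀(σ'_f/σ'_p)]
    = 6.3/2.2 × [0.068×log₁₀(91.2/46.648) + 0.21×log₁₀(111.85/91.2)]
    = 2.8636 × [0.019799 + 0.018615] = 0.11 m

S_c ≈ 110 mm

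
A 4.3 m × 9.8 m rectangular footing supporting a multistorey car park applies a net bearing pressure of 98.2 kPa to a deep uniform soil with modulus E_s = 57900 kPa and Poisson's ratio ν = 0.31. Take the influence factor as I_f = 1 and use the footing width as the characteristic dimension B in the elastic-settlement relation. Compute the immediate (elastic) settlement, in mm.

S_e ≈ 6.59 mm

Immediate (elastic) settlement: S_e = q·B·(1−ν²)/E_s · I_f.
S_e = 98.2 × 4.3 × (1 − 0.31²) / 57900 × 1
    = 98.2 × 4.3 × 0.9039 / 57900 × 1
    = 0.006592 m = 6.592 mm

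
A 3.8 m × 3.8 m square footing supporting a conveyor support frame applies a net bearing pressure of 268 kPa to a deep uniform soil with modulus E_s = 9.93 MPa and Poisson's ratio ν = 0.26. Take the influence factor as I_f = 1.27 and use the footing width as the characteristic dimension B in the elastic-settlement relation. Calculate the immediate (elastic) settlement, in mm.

S_e ≈ 121 mm

Immediate (elastic) settlement: S_e = q·B·(1−ν²)/E_s · I_f.
E_s = 9.93 MPa = 9930 kPa.
S_e = 268 × 3.8 × (1 − 0.26²) / 9930 × 1.27
    = 268 × 3.8 × 0.9324 / 9930 × 1.27
    = 0.1214 m = 121.4 mm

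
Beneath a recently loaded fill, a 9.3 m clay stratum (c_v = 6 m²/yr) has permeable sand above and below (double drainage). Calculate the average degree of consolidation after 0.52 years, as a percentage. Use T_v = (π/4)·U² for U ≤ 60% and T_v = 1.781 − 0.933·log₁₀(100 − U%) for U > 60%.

U ≈ 42.9 %

Drainage path length: H_d = H/2 = 4.65 m (double drainage).
T_v = c_v·t/H_d² = 6×0.52/4.65² = 0.14429.
T_v = 0.14429 corresponds to the U ≤ 60% branch:
U = √(4T_v/π) = 0.4286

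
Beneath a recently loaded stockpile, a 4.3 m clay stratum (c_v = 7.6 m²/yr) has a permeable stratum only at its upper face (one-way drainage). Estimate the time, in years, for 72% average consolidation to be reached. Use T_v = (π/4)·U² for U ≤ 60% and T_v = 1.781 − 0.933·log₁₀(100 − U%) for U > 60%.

t ≈ 1.05 years

Drainage path length: H_d = H = 4.3 m (single drainage).
U > 60%: T_v = 1.781 − 0.933·log₁₀(100 − 72) = 0.4308.
t = T_v·H_d²/c_v = 0.4308×4.3²/7.6 = 1.048 years.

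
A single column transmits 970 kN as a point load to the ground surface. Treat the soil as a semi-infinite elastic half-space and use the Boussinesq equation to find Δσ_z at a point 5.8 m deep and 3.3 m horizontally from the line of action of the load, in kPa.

Δσ_z ≈ 6.83 kPa

Boussinesq vertical stress below a point load on an elastic half-space:
Δσ_z = 3P/(2πz²) · [1 + (r/z)²]^(−5/2)
r/z = 3.3/5.8 = 0.56897; [1+(r/z)²]^(−5/2) = 0.49603.
Δσ_z = 3×970/(2π×5.8²) × 0.49603 = 13.768 × 0.49603 = 6.829 kPa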